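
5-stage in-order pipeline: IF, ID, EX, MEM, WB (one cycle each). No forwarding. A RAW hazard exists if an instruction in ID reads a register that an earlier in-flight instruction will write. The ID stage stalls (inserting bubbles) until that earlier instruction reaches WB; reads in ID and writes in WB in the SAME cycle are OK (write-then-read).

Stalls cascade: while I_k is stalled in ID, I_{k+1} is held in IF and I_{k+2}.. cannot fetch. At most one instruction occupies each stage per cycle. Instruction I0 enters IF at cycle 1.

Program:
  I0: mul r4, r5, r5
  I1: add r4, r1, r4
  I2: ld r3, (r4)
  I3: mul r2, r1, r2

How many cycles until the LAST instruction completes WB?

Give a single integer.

I0 mul r4 <- r5,r5: IF@1 ID@2 stall=0 (-) EX@3 MEM@4 WB@5
I1 add r4 <- r1,r4: IF@2 ID@3 stall=2 (RAW on I0.r4 (WB@5)) EX@6 MEM@7 WB@8
I2 ld r3 <- r4: IF@3 ID@6 stall=2 (RAW on I1.r4 (WB@8)) EX@9 MEM@10 WB@11
I3 mul r2 <- r1,r2: IF@6 ID@9 stall=0 (-) EX@10 MEM@11 WB@12

Answer: 12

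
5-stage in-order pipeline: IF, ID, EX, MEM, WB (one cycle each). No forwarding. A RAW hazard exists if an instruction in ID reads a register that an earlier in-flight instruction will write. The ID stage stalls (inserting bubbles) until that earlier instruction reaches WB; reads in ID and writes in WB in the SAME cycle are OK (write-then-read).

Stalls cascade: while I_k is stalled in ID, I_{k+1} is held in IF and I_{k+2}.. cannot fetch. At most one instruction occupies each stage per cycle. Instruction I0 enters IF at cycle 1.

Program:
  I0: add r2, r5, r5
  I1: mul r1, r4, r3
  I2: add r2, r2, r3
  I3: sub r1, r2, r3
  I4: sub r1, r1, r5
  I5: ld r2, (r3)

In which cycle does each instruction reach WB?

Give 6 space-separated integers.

I0 add r2 <- r5,r5: IF@1 ID@2 stall=0 (-) EX@3 MEM@4 WB@5
I1 mul r1 <- r4,r3: IF@2 ID@3 stall=0 (-) EX@4 MEM@5 WB@6
I2 add r2 <- r2,r3: IF@3 ID@4 stall=1 (RAW on I0.r2 (WB@5)) EX@6 MEM@7 WB@8
I3 sub r1 <- r2,r3: IF@4 ID@6 stall=2 (RAW on I2.r2 (WB@8)) EX@9 MEM@10 WB@11
I4 sub r1 <- r1,r5: IF@6 ID@9 stall=2 (RAW on I3.r1 (WB@11)) EX@12 MEM@13 WB@14
I5 ld r2 <- r3: IF@9 ID@12 stall=0 (-) EX@13 MEM@14 WB@15

Answer: 5 6 8 11 14 15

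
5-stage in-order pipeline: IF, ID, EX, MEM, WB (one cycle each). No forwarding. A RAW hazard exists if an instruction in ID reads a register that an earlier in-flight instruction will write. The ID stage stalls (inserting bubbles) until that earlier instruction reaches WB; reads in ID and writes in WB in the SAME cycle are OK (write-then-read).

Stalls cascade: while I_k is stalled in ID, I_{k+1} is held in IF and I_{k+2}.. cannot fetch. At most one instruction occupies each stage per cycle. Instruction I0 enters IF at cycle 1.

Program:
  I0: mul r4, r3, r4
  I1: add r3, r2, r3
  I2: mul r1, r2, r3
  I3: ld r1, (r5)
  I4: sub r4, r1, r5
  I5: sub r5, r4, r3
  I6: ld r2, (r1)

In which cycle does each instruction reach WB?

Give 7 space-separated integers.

I0 mul r4 <- r3,r4: IF@1 ID@2 stall=0 (-) EX@3 MEM@4 WB@5
I1 add r3 <- r2,r3: IF@2 ID@3 stall=0 (-) EX@4 MEM@5 WB@6
I2 mul r1 <- r2,r3: IF@3 ID@4 stall=2 (RAW on I1.r3 (WB@6)) EX@7 MEM@8 WB@9
I3 ld r1 <- r5: IF@4 ID@7 stall=0 (-) EX@8 MEM@9 WB@10
I4 sub r4 <- r1,r5: IF@7 ID@8 stall=2 (RAW on I3.r1 (WB@10)) EX@11 MEM@12 WB@13
I5 sub r5 <- r4,r3: IF@8 ID@11 stall=2 (RAW on I4.r4 (WB@13)) EX@14 MEM@15 WB@16
I6 ld r2 <- r1: IF@11 ID@14 stall=0 (-) EX@15 MEM@16 WB@17

Answer: 5 6 9 10 13 16 17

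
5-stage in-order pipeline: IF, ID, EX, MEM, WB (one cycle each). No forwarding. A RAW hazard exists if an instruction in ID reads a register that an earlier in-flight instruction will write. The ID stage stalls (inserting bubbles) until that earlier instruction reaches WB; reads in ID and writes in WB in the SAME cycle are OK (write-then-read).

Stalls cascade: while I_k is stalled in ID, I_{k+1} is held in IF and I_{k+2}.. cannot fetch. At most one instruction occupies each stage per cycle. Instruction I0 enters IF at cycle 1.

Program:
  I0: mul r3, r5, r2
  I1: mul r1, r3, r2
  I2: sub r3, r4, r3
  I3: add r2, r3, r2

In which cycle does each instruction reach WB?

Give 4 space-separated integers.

I0 mul r3 <- r5,r2: IF@1 ID@2 stall=0 (-) EX@3 MEM@4 WB@5
I1 mul r1 <- r3,r2: IF@2 ID@3 stall=2 (RAW on I0.r3 (WB@5)) EX@6 MEM@7 WB@8
I2 sub r3 <- r4,r3: IF@3 ID@6 stall=0 (-) EX@7 MEM@8 WB@9
I3 add r2 <- r3,r2: IF@6 ID@7 stall=2 (RAW on I2.r3 (WB@9)) EX@10 MEM@11 WB@12

Answer: 5 8 9 12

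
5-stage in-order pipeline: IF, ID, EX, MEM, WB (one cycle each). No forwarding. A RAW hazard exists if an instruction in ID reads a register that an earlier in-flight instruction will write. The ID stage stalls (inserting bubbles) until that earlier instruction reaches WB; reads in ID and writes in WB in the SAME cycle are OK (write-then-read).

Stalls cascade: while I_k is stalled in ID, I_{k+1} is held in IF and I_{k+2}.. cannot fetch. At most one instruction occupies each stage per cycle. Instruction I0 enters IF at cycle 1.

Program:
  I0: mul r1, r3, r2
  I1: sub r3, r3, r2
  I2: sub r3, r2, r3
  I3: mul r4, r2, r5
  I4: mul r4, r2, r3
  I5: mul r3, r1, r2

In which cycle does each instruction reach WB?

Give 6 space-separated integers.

Answer: 5 6 9 10 12 13

Derivation:
I0 mul r1 <- r3,r2: IF@1 ID@2 stall=0 (-) EX@3 MEM@4 WB@5
I1 sub r3 <- r3,r2: IF@2 ID@3 stall=0 (-) EX@4 MEM@5 WB@6
I2 sub r3 <- r2,r3: IF@3 ID@4 stall=2 (RAW on I1.r3 (WB@6)) EX@7 MEM@8 WB@9
I3 mul r4 <- r2,r5: IF@4 ID@7 stall=0 (-) EX@8 MEM@9 WB@10
I4 mul r4 <- r2,r3: IF@7 ID@8 stall=1 (RAW on I2.r3 (WB@9)) EX@10 MEM@11 WB@12
I5 mul r3 <- r1,r2: IF@8 ID@10 stall=0 (-) EX@11 MEM@12 WB@13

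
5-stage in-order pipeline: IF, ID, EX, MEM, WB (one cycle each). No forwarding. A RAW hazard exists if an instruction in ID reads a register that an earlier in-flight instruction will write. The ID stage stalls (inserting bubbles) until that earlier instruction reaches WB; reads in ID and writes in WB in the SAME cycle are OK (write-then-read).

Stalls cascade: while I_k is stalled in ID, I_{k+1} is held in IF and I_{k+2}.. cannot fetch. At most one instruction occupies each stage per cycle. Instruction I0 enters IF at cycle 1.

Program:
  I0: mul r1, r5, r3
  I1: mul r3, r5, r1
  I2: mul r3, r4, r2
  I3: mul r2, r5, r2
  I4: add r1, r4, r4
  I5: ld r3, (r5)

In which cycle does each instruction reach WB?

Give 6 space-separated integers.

Answer: 5 8 9 10 11 12

Derivation:
I0 mul r1 <- r5,r3: IF@1 ID@2 stall=0 (-) EX@3 MEM@4 WB@5
I1 mul r3 <- r5,r1: IF@2 ID@3 stall=2 (RAW on I0.r1 (WB@5)) EX@6 MEM@7 WB@8
I2 mul r3 <- r4,r2: IF@3 ID@6 stall=0 (-) EX@7 MEM@8 WB@9
I3 mul r2 <- r5,r2: IF@6 ID@7 stall=0 (-) EX@8 MEM@9 WB@10
I4 add r1 <- r4,r4: IF@7 ID@8 stall=0 (-) EX@9 MEM@10 WB@11
I5 ld r3 <- r5: IF@8 ID@9 stall=0 (-) EX@10 MEM@11 WB@12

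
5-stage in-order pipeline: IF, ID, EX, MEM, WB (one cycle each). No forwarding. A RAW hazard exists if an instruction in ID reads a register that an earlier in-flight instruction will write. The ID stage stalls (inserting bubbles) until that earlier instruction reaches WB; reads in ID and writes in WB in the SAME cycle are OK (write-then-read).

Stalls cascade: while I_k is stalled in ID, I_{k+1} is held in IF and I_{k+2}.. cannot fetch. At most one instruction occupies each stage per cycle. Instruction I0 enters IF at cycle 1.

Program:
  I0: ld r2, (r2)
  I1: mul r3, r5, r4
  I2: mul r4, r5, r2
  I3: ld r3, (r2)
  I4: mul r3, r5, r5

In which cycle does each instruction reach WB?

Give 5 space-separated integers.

Answer: 5 6 8 9 10

Derivation:
I0 ld r2 <- r2: IF@1 ID@2 stall=0 (-) EX@3 MEM@4 WB@5
I1 mul r3 <- r5,r4: IF@2 ID@3 stall=0 (-) EX@4 MEM@5 WB@6
I2 mul r4 <- r5,r2: IF@3 ID@4 stall=1 (RAW on I0.r2 (WB@5)) EX@6 MEM@7 WB@8
I3 ld r3 <- r2: IF@4 ID@6 stall=0 (-) EX@7 MEM@8 WB@9
I4 mul r3 <- r5,r5: IF@6 ID@7 stall=0 (-) EX@8 MEM@9 WB@10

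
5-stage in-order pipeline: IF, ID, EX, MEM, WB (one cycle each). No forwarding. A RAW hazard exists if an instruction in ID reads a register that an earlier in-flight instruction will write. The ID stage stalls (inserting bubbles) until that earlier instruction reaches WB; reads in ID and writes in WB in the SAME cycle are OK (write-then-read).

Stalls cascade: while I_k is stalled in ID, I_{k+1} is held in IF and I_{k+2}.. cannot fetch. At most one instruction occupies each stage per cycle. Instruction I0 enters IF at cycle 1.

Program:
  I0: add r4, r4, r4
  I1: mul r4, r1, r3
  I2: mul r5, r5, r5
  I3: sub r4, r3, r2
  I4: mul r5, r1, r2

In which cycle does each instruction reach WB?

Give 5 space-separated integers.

I0 add r4 <- r4,r4: IF@1 ID@2 stall=0 (-) EX@3 MEM@4 WB@5
I1 mul r4 <- r1,r3: IF@2 ID@3 stall=0 (-) EX@4 MEM@5 WB@6
I2 mul r5 <- r5,r5: IF@3 ID@4 stall=0 (-) EX@5 MEM@6 WB@7
I3 sub r4 <- r3,r2: IF@4 ID@5 stall=0 (-) EX@6 MEM@7 WB@8
I4 mul r5 <- r1,r2: IF@5 ID@6 stall=0 (-) EX@7 MEM@8 WB@9

Answer: 5 6 7 8 9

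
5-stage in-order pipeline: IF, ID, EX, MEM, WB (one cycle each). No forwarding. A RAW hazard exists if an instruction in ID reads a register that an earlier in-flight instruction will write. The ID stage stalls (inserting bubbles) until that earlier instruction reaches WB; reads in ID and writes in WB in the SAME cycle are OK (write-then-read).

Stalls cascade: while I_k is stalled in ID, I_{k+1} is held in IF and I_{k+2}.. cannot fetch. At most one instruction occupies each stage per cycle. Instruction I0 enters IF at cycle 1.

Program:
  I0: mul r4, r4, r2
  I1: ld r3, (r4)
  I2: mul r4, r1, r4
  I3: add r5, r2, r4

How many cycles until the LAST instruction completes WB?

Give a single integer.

Answer: 12

Derivation:
I0 mul r4 <- r4,r2: IF@1 ID@2 stall=0 (-) EX@3 MEM@4 WB@5
I1 ld r3 <- r4: IF@2 ID@3 stall=2 (RAW on I0.r4 (WB@5)) EX@6 MEM@7 WB@8
I2 mul r4 <- r1,r4: IF@3 ID@6 stall=0 (-) EX@7 MEM@8 WB@9
I3 add r5 <- r2,r4: IF@6 ID@7 stall=2 (RAW on I2.r4 (WB@9)) EX@10 MEM@11 WB@12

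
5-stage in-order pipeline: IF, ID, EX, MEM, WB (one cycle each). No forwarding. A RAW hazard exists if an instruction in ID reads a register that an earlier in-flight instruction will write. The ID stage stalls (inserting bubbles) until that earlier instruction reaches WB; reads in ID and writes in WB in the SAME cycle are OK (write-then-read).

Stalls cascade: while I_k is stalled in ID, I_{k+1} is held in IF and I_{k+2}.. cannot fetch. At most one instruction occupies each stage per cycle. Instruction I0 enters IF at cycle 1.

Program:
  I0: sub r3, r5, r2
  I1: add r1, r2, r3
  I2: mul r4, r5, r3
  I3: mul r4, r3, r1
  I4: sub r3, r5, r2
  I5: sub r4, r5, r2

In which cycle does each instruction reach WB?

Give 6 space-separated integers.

Answer: 5 8 9 11 12 13

Derivation:
I0 sub r3 <- r5,r2: IF@1 ID@2 stall=0 (-) EX@3 MEM@4 WB@5
I1 add r1 <- r2,r3: IF@2 ID@3 stall=2 (RAW on I0.r3 (WB@5)) EX@6 MEM@7 WB@8
I2 mul r4 <- r5,r3: IF@3 ID@6 stall=0 (-) EX@7 MEM@8 WB@9
I3 mul r4 <- r3,r1: IF@6 ID@7 stall=1 (RAW on I1.r1 (WB@8)) EX@9 MEM@10 WB@11
I4 sub r3 <- r5,r2: IF@7 ID@9 stall=0 (-) EX@10 MEM@11 WB@12
I5 sub r4 <- r5,r2: IF@9 ID@10 stall=0 (-) EX@11 MEM@12 WB@13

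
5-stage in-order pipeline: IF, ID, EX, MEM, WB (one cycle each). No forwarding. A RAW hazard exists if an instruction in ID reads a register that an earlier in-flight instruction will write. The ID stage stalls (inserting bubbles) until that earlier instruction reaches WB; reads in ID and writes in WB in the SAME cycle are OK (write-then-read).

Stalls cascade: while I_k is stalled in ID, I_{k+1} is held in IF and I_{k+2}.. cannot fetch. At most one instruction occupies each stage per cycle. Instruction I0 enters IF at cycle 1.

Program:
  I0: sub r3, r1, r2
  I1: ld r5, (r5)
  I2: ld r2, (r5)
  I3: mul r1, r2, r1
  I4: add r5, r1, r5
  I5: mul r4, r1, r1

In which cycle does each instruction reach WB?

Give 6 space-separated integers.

I0 sub r3 <- r1,r2: IF@1 ID@2 stall=0 (-) EX@3 MEM@4 WB@5
I1 ld r5 <- r5: IF@2 ID@3 stall=0 (-) EX@4 MEM@5 WB@6
I2 ld r2 <- r5: IF@3 ID@4 stall=2 (RAW on I1.r5 (WB@6)) EX@7 MEM@8 WB@9
I3 mul r1 <- r2,r1: IF@4 ID@7 stall=2 (RAW on I2.r2 (WB@9)) EX@10 MEM@11 WB@12
I4 add r5 <- r1,r5: IF@7 ID@10 stall=2 (RAW on I3.r1 (WB@12)) EX@13 MEM@14 WB@15
I5 mul r4 <- r1,r1: IF@10 ID@13 stall=0 (-) EX@14 MEM@15 WB@16

Answer: 5 6 9 12 15 16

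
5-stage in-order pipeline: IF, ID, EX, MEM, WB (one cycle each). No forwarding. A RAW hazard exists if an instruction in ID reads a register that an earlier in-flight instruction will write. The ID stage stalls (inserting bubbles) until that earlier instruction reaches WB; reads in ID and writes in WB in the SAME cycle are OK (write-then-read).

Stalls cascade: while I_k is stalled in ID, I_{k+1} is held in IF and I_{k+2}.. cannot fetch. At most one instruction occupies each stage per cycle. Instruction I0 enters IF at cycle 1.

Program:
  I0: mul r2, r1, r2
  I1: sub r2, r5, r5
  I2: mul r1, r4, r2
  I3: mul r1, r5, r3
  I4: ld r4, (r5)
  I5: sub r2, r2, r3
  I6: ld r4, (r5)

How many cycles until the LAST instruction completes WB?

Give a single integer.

Answer: 13

Derivation:
I0 mul r2 <- r1,r2: IF@1 ID@2 stall=0 (-) EX@3 MEM@4 WB@5
I1 sub r2 <- r5,r5: IF@2 ID@3 stall=0 (-) EX@4 MEM@5 WB@6
I2 mul r1 <- r4,r2: IF@3 ID@4 stall=2 (RAW on I1.r2 (WB@6)) EX@7 MEM@8 WB@9
I3 mul r1 <- r5,r3: IF@4 ID@7 stall=0 (-) EX@8 MEM@9 WB@10
I4 ld r4 <- r5: IF@7 ID@8 stall=0 (-) EX@9 MEM@10 WB@11
I5 sub r2 <- r2,r3: IF@8 ID@9 stall=0 (-) EX@10 MEM@11 WB@12
I6 ld r4 <- r5: IF@9 ID@10 stall=0 (-) EX@11 MEM@12 WB@13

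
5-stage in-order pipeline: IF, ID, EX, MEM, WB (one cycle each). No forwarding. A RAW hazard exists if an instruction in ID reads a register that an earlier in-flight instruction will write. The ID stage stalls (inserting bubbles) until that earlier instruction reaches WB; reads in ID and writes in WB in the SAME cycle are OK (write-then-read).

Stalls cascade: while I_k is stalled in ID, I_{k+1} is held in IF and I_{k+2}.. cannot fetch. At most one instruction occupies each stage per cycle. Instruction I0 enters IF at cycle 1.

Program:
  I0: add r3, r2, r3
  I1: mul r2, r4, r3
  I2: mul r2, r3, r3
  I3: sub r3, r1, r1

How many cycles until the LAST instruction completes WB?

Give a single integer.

I0 add r3 <- r2,r3: IF@1 ID@2 stall=0 (-) EX@3 MEM@4 WB@5
I1 mul r2 <- r4,r3: IF@2 ID@3 stall=2 (RAW on I0.r3 (WB@5)) EX@6 MEM@7 WB@8
I2 mul r2 <- r3,r3: IF@3 ID@6 stall=0 (-) EX@7 MEM@8 WB@9
I3 sub r3 <- r1,r1: IF@6 ID@7 stall=0 (-) EX@8 MEM@9 WB@10

Answer: 10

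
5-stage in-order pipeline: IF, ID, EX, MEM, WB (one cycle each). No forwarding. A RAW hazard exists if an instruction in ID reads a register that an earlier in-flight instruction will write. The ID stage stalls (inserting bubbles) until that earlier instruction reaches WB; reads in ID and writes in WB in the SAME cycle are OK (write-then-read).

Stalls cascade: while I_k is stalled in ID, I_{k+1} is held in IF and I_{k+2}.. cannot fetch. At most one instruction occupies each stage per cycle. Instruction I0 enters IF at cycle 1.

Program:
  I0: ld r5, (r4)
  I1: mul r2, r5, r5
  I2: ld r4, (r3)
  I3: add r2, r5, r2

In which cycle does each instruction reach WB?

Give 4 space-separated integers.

Answer: 5 8 9 11

Derivation:
I0 ld r5 <- r4: IF@1 ID@2 stall=0 (-) EX@3 MEM@4 WB@5
I1 mul r2 <- r5,r5: IF@2 ID@3 stall=2 (RAW on I0.r5 (WB@5)) EX@6 MEM@7 WB@8
I2 ld r4 <- r3: IF@3 ID@6 stall=0 (-) EX@7 MEM@8 WB@9
I3 add r2 <- r5,r2: IF@6 ID@7 stall=1 (RAW on I1.r2 (WB@8)) EX@9 MEM@10 WB@11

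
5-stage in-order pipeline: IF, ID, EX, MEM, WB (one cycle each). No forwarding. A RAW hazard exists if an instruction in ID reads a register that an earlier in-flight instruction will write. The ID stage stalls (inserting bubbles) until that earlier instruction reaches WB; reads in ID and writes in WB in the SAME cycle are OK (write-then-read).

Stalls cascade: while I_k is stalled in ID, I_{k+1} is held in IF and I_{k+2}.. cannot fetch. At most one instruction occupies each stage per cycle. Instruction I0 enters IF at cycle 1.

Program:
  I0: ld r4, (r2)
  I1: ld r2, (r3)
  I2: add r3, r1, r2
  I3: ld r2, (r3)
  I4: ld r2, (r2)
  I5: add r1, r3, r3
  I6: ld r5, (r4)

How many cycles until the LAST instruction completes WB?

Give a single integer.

Answer: 17

Derivation:
I0 ld r4 <- r2: IF@1 ID@2 stall=0 (-) EX@3 MEM@4 WB@5
I1 ld r2 <- r3: IF@2 ID@3 stall=0 (-) EX@4 MEM@5 WB@6
I2 add r3 <- r1,r2: IF@3 ID@4 stall=2 (RAW on I1.r2 (WB@6)) EX@7 MEM@8 WB@9
I3 ld r2 <- r3: IF@4 ID@7 stall=2 (RAW on I2.r3 (WB@9)) EX@10 MEM@11 WB@12
I4 ld r2 <- r2: IF@7 ID@10 stall=2 (RAW on I3.r2 (WB@12)) EX@13 MEM@14 WB@15
I5 add r1 <- r3,r3: IF@10 ID@13 stall=0 (-) EX@14 MEM@15 WB@16
I6 ld r5 <- r4: IF@13 ID@14 stall=0 (-) EX@15 MEM@16 WB@17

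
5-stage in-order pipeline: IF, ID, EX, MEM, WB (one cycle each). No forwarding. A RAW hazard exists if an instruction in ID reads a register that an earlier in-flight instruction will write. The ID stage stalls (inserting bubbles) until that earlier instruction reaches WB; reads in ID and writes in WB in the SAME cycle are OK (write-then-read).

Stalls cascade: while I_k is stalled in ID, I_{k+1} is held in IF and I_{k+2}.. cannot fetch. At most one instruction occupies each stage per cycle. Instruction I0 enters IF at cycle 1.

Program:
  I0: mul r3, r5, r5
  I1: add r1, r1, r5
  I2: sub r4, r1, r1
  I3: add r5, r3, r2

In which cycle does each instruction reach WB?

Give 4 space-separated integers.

I0 mul r3 <- r5,r5: IF@1 ID@2 stall=0 (-) EX@3 MEM@4 WB@5
I1 add r1 <- r1,r5: IF@2 ID@3 stall=0 (-) EX@4 MEM@5 WB@6
I2 sub r4 <- r1,r1: IF@3 ID@4 stall=2 (RAW on I1.r1 (WB@6)) EX@7 MEM@8 WB@9
I3 add r5 <- r3,r2: IF@4 ID@7 stall=0 (-) EX@8 MEM@9 WB@10

Answer: 5 6 9 10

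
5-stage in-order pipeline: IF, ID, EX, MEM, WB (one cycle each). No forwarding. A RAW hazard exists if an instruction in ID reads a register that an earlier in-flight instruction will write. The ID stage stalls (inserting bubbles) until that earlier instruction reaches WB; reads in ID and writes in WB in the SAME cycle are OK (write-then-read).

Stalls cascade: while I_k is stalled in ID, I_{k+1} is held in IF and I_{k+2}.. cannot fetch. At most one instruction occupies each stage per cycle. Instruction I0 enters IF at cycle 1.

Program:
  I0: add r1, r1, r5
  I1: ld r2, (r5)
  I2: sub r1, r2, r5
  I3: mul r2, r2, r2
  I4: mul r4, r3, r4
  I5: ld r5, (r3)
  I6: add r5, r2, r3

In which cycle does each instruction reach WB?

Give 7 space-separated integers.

I0 add r1 <- r1,r5: IF@1 ID@2 stall=0 (-) EX@3 MEM@4 WB@5
I1 ld r2 <- r5: IF@2 ID@3 stall=0 (-) EX@4 MEM@5 WB@6
I2 sub r1 <- r2,r5: IF@3 ID@4 stall=2 (RAW on I1.r2 (WB@6)) EX@7 MEM@8 WB@9
I3 mul r2 <- r2,r2: IF@4 ID@7 stall=0 (-) EX@8 MEM@9 WB@10
I4 mul r4 <- r3,r4: IF@7 ID@8 stall=0 (-) EX@9 MEM@10 WB@11
I5 ld r5 <- r3: IF@8 ID@9 stall=0 (-) EX@10 MEM@11 WB@12
I6 add r5 <- r2,r3: IF@9 ID@10 stall=0 (-) EX@11 MEM@12 WB@13

Answer: 5 6 9 10 11 12 13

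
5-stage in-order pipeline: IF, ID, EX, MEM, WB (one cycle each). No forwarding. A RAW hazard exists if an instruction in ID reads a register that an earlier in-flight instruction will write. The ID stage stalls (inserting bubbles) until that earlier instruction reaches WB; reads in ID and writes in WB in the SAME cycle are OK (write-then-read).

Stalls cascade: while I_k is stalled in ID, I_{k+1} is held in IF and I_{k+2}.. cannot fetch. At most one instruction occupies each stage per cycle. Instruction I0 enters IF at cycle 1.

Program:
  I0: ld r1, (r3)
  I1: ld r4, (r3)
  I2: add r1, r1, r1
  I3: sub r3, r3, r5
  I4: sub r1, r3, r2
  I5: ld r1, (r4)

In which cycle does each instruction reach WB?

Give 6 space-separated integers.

I0 ld r1 <- r3: IF@1 ID@2 stall=0 (-) EX@3 MEM@4 WB@5
I1 ld r4 <- r3: IF@2 ID@3 stall=0 (-) EX@4 MEM@5 WB@6
I2 add r1 <- r1,r1: IF@3 ID@4 stall=1 (RAW on I0.r1 (WB@5)) EX@6 MEM@7 WB@8
I3 sub r3 <- r3,r5: IF@4 ID@6 stall=0 (-) EX@7 MEM@8 WB@9
I4 sub r1 <- r3,r2: IF@6 ID@7 stall=2 (RAW on I3.r3 (WB@9)) EX@10 MEM@11 WB@12
I5 ld r1 <- r4: IF@7 ID@10 stall=0 (-) EX@11 MEM@12 WB@13

Answer: 5 6 8 9 12 13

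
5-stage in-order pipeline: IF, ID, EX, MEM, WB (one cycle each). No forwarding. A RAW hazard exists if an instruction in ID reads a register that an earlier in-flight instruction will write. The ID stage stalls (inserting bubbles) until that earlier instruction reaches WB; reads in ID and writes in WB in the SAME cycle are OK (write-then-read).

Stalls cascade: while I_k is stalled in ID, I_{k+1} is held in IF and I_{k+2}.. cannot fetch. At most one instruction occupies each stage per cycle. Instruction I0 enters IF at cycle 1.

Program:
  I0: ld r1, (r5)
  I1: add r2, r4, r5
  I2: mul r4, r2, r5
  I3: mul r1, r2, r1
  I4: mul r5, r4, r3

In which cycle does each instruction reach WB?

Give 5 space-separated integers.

Answer: 5 6 9 10 12

Derivation:
I0 ld r1 <- r5: IF@1 ID@2 stall=0 (-) EX@3 MEM@4 WB@5
I1 add r2 <- r4,r5: IF@2 ID@3 stall=0 (-) EX@4 MEM@5 WB@6
I2 mul r4 <- r2,r5: IF@3 ID@4 stall=2 (RAW on I1.r2 (WB@6)) EX@7 MEM@8 WB@9
I3 mul r1 <- r2,r1: IF@4 ID@7 stall=0 (-) EX@8 MEM@9 WB@10
I4 mul r5 <- r4,r3: IF@7 ID@8 stall=1 (RAW on I2.r4 (WB@9)) EX@10 MEM@11 WB@12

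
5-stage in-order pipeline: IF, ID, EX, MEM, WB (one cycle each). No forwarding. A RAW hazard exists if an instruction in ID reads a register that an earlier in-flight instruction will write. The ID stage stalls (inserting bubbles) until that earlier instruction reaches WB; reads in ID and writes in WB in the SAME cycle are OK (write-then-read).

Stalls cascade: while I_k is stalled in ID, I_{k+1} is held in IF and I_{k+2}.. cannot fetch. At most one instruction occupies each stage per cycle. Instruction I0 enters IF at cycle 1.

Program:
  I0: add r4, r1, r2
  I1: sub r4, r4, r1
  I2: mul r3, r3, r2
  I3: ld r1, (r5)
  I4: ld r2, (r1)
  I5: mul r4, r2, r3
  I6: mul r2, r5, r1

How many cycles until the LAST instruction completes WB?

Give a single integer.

Answer: 17

Derivation:
I0 add r4 <- r1,r2: IF@1 ID@2 stall=0 (-) EX@3 MEM@4 WB@5
I1 sub r4 <- r4,r1: IF@2 ID@3 stall=2 (RAW on I0.r4 (WB@5)) EX@6 MEM@7 WB@8
I2 mul r3 <- r3,r2: IF@3 ID@6 stall=0 (-) EX@7 MEM@8 WB@9
I3 ld r1 <- r5: IF@6 ID@7 stall=0 (-) EX@8 MEM@9 WB@10
I4 ld r2 <- r1: IF@7 ID@8 stall=2 (RAW on I3.r1 (WB@10)) EX@11 MEM@12 WB@13
I5 mul r4 <- r2,r3: IF@8 ID@11 stall=2 (RAW on I4.r2 (WB@13)) EX@14 MEM@15 WB@16
I6 mul r2 <- r5,r1: IF@11 ID@14 stall=0 (-) EX@15 MEM@16 WB@17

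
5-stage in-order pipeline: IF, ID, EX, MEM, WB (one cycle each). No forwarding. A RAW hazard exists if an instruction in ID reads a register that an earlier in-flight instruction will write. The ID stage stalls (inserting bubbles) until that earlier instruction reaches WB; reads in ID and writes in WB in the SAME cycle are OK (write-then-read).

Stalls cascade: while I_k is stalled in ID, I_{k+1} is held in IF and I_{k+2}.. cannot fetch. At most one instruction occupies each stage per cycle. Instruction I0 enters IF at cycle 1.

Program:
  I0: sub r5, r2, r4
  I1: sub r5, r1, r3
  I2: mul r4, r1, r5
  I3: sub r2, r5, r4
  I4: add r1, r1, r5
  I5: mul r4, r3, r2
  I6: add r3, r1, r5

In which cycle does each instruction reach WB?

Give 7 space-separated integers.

Answer: 5 6 9 12 13 15 16

Derivation:
I0 sub r5 <- r2,r4: IF@1 ID@2 stall=0 (-) EX@3 MEM@4 WB@5
I1 sub r5 <- r1,r3: IF@2 ID@3 stall=0 (-) EX@4 MEM@5 WB@6
I2 mul r4 <- r1,r5: IF@3 ID@4 stall=2 (RAW on I1.r5 (WB@6)) EX@7 MEM@8 WB@9
I3 sub r2 <- r5,r4: IF@4 ID@7 stall=2 (RAW on I2.r4 (WB@9)) EX@10 MEM@11 WB@12
I4 add r1 <- r1,r5: IF@7 ID@10 stall=0 (-) EX@11 MEM@12 WB@13
I5 mul r4 <- r3,r2: IF@10 ID@11 stall=1 (RAW on I3.r2 (WB@12)) EX@13 MEM@14 WB@15
I6 add r3 <- r1,r5: IF@11 ID@13 stall=0 (-) EX@14 MEM@15 WB@16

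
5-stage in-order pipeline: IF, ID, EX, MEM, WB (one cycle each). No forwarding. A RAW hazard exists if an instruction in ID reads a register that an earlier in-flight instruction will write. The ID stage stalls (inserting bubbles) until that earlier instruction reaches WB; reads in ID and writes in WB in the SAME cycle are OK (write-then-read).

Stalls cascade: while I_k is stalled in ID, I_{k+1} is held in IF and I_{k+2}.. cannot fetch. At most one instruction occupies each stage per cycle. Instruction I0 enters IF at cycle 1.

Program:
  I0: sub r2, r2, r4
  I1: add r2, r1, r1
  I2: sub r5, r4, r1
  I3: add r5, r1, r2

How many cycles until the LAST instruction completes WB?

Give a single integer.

I0 sub r2 <- r2,r4: IF@1 ID@2 stall=0 (-) EX@3 MEM@4 WB@5
I1 add r2 <- r1,r1: IF@2 ID@3 stall=0 (-) EX@4 MEM@5 WB@6
I2 sub r5 <- r4,r1: IF@3 ID@4 stall=0 (-) EX@5 MEM@6 WB@7
I3 add r5 <- r1,r2: IF@4 ID@5 stall=1 (RAW on I1.r2 (WB@6)) EX@7 MEM@8 WB@9

Answer: 9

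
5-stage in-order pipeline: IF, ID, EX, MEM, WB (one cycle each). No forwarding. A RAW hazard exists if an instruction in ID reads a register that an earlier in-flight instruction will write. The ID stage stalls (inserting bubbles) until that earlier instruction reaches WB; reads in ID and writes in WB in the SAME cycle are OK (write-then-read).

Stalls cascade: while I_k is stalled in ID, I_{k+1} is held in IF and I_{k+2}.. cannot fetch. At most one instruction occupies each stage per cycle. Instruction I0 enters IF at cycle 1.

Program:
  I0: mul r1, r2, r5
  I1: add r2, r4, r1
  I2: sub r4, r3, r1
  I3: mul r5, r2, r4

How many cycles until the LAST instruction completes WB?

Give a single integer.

I0 mul r1 <- r2,r5: IF@1 ID@2 stall=0 (-) EX@3 MEM@4 WB@5
I1 add r2 <- r4,r1: IF@2 ID@3 stall=2 (RAW on I0.r1 (WB@5)) EX@6 MEM@7 WB@8
I2 sub r4 <- r3,r1: IF@3 ID@6 stall=0 (-) EX@7 MEM@8 WB@9
I3 mul r5 <- r2,r4: IF@6 ID@7 stall=2 (RAW on I2.r4 (WB@9)) EX@10 MEM@11 WB@12

Answer: 12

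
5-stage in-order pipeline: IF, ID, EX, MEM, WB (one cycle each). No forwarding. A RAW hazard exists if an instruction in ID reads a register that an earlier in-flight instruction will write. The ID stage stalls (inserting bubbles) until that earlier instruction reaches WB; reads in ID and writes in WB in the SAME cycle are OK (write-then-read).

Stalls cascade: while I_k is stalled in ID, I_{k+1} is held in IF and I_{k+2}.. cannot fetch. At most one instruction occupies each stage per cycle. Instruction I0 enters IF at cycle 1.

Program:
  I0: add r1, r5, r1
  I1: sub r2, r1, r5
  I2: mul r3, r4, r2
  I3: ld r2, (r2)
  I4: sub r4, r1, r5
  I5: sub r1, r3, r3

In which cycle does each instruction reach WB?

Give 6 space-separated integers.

Answer: 5 8 11 12 13 14

Derivation:
I0 add r1 <- r5,r1: IF@1 ID@2 stall=0 (-) EX@3 MEM@4 WB@5
I1 sub r2 <- r1,r5: IF@2 ID@3 stall=2 (RAW on I0.r1 (WB@5)) EX@6 MEM@7 WB@8
I2 mul r3 <- r4,r2: IF@3 ID@6 stall=2 (RAW on I1.r2 (WB@8)) EX@9 MEM@10 WB@11
I3 ld r2 <- r2: IF@6 ID@9 stall=0 (-) EX@10 MEM@11 WB@12
I4 sub r4 <- r1,r5: IF@9 ID@10 stall=0 (-) EX@11 MEM@12 WB@13
I5 sub r1 <- r3,r3: IF@10 ID@11 stall=0 (-) EX@12 MEM@13 WB@14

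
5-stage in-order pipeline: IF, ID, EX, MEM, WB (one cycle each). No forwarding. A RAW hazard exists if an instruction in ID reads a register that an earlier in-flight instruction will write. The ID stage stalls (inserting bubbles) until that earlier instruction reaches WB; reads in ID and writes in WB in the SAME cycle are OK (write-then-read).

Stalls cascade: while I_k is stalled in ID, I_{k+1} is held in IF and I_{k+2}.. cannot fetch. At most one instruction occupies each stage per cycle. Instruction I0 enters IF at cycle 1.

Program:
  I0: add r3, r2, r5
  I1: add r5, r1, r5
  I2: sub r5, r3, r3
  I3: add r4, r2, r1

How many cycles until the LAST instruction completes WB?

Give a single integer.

I0 add r3 <- r2,r5: IF@1 ID@2 stall=0 (-) EX@3 MEM@4 WB@5
I1 add r5 <- r1,r5: IF@2 ID@3 stall=0 (-) EX@4 MEM@5 WB@6
I2 sub r5 <- r3,r3: IF@3 ID@4 stall=1 (RAW on I0.r3 (WB@5)) EX@6 MEM@7 WB@8
I3 add r4 <- r2,r1: IF@4 ID@6 stall=0 (-) EX@7 MEM@8 WB@9

Answer: 9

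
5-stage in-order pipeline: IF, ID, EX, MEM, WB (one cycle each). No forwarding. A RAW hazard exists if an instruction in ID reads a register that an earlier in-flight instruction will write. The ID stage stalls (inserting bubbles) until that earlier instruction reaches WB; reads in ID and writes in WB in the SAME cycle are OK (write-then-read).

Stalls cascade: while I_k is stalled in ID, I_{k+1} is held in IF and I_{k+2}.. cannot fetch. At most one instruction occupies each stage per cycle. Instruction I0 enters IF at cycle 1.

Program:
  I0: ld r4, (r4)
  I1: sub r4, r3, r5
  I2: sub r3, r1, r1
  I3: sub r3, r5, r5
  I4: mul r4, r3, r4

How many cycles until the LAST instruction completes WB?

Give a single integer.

Answer: 11

Derivation:
I0 ld r4 <- r4: IF@1 ID@2 stall=0 (-) EX@3 MEM@4 WB@5
I1 sub r4 <- r3,r5: IF@2 ID@3 stall=0 (-) EX@4 MEM@5 WB@6
I2 sub r3 <- r1,r1: IF@3 ID@4 stall=0 (-) EX@5 MEM@6 WB@7
I3 sub r3 <- r5,r5: IF@4 ID@5 stall=0 (-) EX@6 MEM@7 WB@8
I4 mul r4 <- r3,r4: IF@5 ID@6 stall=2 (RAW on I3.r3 (WB@8)) EX@9 MEM@10 WB@11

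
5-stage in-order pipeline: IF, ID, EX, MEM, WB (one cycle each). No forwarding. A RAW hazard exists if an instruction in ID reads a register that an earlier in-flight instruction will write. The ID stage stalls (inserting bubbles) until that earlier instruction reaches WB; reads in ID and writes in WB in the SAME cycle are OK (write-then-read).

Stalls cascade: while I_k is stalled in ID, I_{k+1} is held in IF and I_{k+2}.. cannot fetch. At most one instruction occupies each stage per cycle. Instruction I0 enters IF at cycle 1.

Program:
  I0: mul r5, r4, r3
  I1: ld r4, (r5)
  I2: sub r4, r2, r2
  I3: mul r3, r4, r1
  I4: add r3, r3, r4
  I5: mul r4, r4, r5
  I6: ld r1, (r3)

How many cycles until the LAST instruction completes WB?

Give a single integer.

Answer: 18

Derivation:
I0 mul r5 <- r4,r3: IF@1 ID@2 stall=0 (-) EX@3 MEM@4 WB@5
I1 ld r4 <- r5: IF@2 ID@3 stall=2 (RAW on I0.r5 (WB@5)) EX@6 MEM@7 WB@8
I2 sub r4 <- r2,r2: IF@3 ID@6 stall=0 (-) EX@7 MEM@8 WB@9
I3 mul r3 <- r4,r1: IF@6 ID@7 stall=2 (RAW on I2.r4 (WB@9)) EX@10 MEM@11 WB@12
I4 add r3 <- r3,r4: IF@7 ID@10 stall=2 (RAW on I3.r3 (WB@12)) EX@13 MEM@14 WB@15
I5 mul r4 <- r4,r5: IF@10 ID@13 stall=0 (-) EX@14 MEM@15 WB@16
I6 ld r1 <- r3: IF@13 ID@14 stall=1 (RAW on I4.r3 (WB@15)) EX@16 MEM@17 WB@18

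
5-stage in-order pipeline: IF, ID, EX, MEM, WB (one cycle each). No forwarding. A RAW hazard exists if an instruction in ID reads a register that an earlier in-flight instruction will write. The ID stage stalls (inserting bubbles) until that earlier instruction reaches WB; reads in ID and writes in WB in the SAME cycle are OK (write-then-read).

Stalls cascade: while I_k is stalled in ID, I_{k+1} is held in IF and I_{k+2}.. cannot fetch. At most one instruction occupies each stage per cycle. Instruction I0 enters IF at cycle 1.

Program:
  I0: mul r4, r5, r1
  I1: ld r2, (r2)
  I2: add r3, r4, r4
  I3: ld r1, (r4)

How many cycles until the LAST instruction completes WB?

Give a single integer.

Answer: 9

Derivation:
I0 mul r4 <- r5,r1: IF@1 ID@2 stall=0 (-) EX@3 MEM@4 WB@5
I1 ld r2 <- r2: IF@2 ID@3 stall=0 (-) EX@4 MEM@5 WB@6
I2 add r3 <- r4,r4: IF@3 ID@4 stall=1 (RAW on I0.r4 (WB@5)) EX@6 MEM@7 WB@8
I3 ld r1 <- r4: IF@4 ID@6 stall=0 (-) EX@7 MEM@8 WB@9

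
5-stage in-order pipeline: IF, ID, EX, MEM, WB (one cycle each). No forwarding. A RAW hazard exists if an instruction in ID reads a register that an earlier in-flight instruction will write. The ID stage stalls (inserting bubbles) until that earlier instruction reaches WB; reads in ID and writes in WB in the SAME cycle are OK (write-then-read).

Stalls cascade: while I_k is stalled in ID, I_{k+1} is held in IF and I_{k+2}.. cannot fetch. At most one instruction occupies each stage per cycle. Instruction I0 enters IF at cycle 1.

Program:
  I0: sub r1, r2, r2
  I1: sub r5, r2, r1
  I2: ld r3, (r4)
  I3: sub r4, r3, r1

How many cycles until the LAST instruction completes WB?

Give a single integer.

I0 sub r1 <- r2,r2: IF@1 ID@2 stall=0 (-) EX@3 MEM@4 WB@5
I1 sub r5 <- r2,r1: IF@2 ID@3 stall=2 (RAW on I0.r1 (WB@5)) EX@6 MEM@7 WB@8
I2 ld r3 <- r4: IF@3 ID@6 stall=0 (-) EX@7 MEM@8 WB@9
I3 sub r4 <- r3,r1: IF@6 ID@7 stall=2 (RAW on I2.r3 (WB@9)) EX@10 MEM@11 WB@12

Answer: 12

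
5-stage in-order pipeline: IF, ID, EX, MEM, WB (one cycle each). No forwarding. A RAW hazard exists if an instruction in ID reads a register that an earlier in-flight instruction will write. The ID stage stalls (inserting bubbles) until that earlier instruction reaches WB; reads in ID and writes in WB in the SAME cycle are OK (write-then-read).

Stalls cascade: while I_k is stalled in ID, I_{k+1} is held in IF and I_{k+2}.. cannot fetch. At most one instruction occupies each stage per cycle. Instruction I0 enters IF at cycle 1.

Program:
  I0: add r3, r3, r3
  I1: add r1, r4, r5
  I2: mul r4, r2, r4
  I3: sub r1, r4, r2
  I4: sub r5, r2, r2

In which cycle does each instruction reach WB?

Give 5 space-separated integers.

Answer: 5 6 7 10 11

Derivation:
I0 add r3 <- r3,r3: IF@1 ID@2 stall=0 (-) EX@3 MEM@4 WB@5
I1 add r1 <- r4,r5: IF@2 ID@3 stall=0 (-) EX@4 MEM@5 WB@6
I2 mul r4 <- r2,r4: IF@3 ID@4 stall=0 (-) EX@5 MEM@6 WB@7
I3 sub r1 <- r4,r2: IF@4 ID@5 stall=2 (RAW on I2.r4 (WB@7)) EX@8 MEM@9 WB@10
I4 sub r5 <- r2,r2: IF@5 ID@8 stall=0 (-) EX@9 MEM@10 WB@11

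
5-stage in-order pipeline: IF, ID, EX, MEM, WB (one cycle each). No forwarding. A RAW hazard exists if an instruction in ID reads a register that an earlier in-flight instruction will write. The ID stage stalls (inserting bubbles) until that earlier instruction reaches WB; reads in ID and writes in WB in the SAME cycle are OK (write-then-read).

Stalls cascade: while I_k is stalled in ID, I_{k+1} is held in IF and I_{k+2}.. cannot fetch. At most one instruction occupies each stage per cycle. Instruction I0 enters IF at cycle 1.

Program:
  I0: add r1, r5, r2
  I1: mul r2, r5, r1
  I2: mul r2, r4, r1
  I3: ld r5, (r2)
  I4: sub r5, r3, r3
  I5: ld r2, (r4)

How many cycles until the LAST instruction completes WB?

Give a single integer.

I0 add r1 <- r5,r2: IF@1 ID@2 stall=0 (-) EX@3 MEM@4 WB@5
I1 mul r2 <- r5,r1: IF@2 ID@3 stall=2 (RAW on I0.r1 (WB@5)) EX@6 MEM@7 WB@8
I2 mul r2 <- r4,r1: IF@3 ID@6 stall=0 (-) EX@7 MEM@8 WB@9
I3 ld r5 <- r2: IF@6 ID@7 stall=2 (RAW on I2.r2 (WB@9)) EX@10 MEM@11 WB@12
I4 sub r5 <- r3,r3: IF@7 ID@10 stall=0 (-) EX@11 MEM@12 WB@13
I5 ld r2 <- r4: IF@10 ID@11 stall=0 (-) EX@12 MEM@13 WB@14

Answer: 14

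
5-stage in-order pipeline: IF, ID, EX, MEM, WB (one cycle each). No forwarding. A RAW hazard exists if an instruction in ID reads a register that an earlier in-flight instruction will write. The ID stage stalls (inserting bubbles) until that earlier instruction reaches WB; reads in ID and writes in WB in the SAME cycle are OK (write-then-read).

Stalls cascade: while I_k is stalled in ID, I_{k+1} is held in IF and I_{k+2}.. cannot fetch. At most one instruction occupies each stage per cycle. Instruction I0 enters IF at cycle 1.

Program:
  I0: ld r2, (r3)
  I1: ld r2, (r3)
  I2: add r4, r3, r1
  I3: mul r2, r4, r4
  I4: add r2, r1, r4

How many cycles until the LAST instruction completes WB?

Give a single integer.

I0 ld r2 <- r3: IF@1 ID@2 stall=0 (-) EX@3 MEM@4 WB@5
I1 ld r2 <- r3: IF@2 ID@3 stall=0 (-) EX@4 MEM@5 WB@6
I2 add r4 <- r3,r1: IF@3 ID@4 stall=0 (-) EX@5 MEM@6 WB@7
I3 mul r2 <- r4,r4: IF@4 ID@5 stall=2 (RAW on I2.r4 (WB@7)) EX@8 MEM@9 WB@10
I4 add r2 <- r1,r4: IF@5 ID@8 stall=0 (-) EX@9 MEM@10 WB@11

Answer: 11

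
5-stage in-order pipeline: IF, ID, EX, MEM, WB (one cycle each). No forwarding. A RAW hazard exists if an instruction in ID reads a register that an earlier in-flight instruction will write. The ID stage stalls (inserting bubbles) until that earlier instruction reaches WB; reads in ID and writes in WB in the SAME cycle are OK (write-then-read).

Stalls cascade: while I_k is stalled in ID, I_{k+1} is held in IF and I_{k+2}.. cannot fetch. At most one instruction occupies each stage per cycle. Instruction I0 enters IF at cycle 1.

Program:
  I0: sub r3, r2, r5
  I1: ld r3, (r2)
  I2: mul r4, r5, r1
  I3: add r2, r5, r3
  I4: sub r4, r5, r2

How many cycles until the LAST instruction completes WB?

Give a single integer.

I0 sub r3 <- r2,r5: IF@1 ID@2 stall=0 (-) EX@3 MEM@4 WB@5
I1 ld r3 <- r2: IF@2 ID@3 stall=0 (-) EX@4 MEM@5 WB@6
I2 mul r4 <- r5,r1: IF@3 ID@4 stall=0 (-) EX@5 MEM@6 WB@7
I3 add r2 <- r5,r3: IF@4 ID@5 stall=1 (RAW on I1.r3 (WB@6)) EX@7 MEM@8 WB@9
I4 sub r4 <- r5,r2: IF@5 ID@7 stall=2 (RAW on I3.r2 (WB@9)) EX@10 MEM@11 WB@12

Answer: 12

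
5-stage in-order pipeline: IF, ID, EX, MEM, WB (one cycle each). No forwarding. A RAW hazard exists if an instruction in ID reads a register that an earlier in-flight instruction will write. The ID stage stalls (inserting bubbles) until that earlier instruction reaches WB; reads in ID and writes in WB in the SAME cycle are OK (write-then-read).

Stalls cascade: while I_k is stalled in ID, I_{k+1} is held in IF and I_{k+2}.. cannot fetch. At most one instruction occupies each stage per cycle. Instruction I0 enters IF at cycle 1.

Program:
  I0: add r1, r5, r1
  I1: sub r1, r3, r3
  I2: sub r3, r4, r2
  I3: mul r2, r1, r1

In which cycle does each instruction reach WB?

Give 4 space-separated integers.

Answer: 5 6 7 9

Derivation:
I0 add r1 <- r5,r1: IF@1 ID@2 stall=0 (-) EX@3 MEM@4 WB@5
I1 sub r1 <- r3,r3: IF@2 ID@3 stall=0 (-) EX@4 MEM@5 WB@6
I2 sub r3 <- r4,r2: IF@3 ID@4 stall=0 (-) EX@5 MEM@6 WB@7
I3 mul r2 <- r1,r1: IF@4 ID@5 stall=1 (RAW on I1.r1 (WB@6)) EX@7 MEM@8 WB@9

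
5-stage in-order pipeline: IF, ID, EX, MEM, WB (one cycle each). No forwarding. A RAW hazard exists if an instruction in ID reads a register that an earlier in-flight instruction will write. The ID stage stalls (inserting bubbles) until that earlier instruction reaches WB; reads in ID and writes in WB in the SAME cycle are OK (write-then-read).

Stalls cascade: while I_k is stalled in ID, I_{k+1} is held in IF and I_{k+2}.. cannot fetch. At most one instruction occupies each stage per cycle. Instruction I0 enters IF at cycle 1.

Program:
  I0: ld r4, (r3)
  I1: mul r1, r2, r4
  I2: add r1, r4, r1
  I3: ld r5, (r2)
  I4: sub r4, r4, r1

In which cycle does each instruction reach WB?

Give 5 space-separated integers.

I0 ld r4 <- r3: IF@1 ID@2 stall=0 (-) EX@3 MEM@4 WB@5
I1 mul r1 <- r2,r4: IF@2 ID@3 stall=2 (RAW on I0.r4 (WB@5)) EX@6 MEM@7 WB@8
I2 add r1 <- r4,r1: IF@3 ID@6 stall=2 (RAW on I1.r1 (WB@8)) EX@9 MEM@10 WB@11
I3 ld r5 <- r2: IF@6 ID@9 stall=0 (-) EX@10 MEM@11 WB@12
I4 sub r4 <- r4,r1: IF@9 ID@10 stall=1 (RAW on I2.r1 (WB@11)) EX@12 MEM@13 WB@14

Answer: 5 8 11 12 14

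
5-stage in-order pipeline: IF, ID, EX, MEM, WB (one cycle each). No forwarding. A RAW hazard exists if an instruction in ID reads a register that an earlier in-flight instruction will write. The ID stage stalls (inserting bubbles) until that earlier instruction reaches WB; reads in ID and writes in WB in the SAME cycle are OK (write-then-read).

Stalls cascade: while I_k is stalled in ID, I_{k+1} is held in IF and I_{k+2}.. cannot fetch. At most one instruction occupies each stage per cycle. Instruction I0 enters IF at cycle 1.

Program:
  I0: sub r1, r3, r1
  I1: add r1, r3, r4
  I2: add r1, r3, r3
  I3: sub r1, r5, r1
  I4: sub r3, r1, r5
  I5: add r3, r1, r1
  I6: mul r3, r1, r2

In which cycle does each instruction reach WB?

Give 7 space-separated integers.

Answer: 5 6 7 10 13 14 15

Derivation:
I0 sub r1 <- r3,r1: IF@1 ID@2 stall=0 (-) EX@3 MEM@4 WB@5
I1 add r1 <- r3,r4: IF@2 ID@3 stall=0 (-) EX@4 MEM@5 WB@6
I2 add r1 <- r3,r3: IF@3 ID@4 stall=0 (-) EX@5 MEM@6 WB@7
I3 sub r1 <- r5,r1: IF@4 ID@5 stall=2 (RAW on I2.r1 (WB@7)) EX@8 MEM@9 WB@10
I4 sub r3 <- r1,r5: IF@5 ID@8 stall=2 (RAW on I3.r1 (WB@10)) EX@11 MEM@12 WB@13
I5 add r3 <- r1,r1: IF@8 ID@11 stall=0 (-) EX@12 MEM@13 WB@14
I6 mul r3 <- r1,r2: IF@11 ID@12 stall=0 (-) EX@13 MEM@14 WB@15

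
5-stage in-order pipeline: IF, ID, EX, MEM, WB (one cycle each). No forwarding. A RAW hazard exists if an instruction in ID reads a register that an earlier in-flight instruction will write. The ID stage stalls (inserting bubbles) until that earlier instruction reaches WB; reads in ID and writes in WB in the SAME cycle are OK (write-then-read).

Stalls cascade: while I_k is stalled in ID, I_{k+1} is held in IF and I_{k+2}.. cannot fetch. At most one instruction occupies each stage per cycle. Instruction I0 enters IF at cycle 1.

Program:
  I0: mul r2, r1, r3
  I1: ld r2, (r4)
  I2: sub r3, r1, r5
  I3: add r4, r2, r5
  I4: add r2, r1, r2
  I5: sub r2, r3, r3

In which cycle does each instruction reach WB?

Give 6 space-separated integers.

I0 mul r2 <- r1,r3: IF@1 ID@2 stall=0 (-) EX@3 MEM@4 WB@5
I1 ld r2 <- r4: IF@2 ID@3 stall=0 (-) EX@4 MEM@5 WB@6
I2 sub r3 <- r1,r5: IF@3 ID@4 stall=0 (-) EX@5 MEM@6 WB@7
I3 add r4 <- r2,r5: IF@4 ID@5 stall=1 (RAW on I1.r2 (WB@6)) EX@7 MEM@8 WB@9
I4 add r2 <- r1,r2: IF@5 ID@7 stall=0 (-) EX@8 MEM@9 WB@10
I5 sub r2 <- r3,r3: IF@7 ID@8 stall=0 (-) EX@9 MEM@10 WB@11

Answer: 5 6 7 9 10 11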